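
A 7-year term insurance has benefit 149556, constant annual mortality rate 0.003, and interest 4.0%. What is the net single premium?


NSP = benefit * sum_{k=0}^{n-1} k_p_x * q * v^(k+1)
With constant q=0.003, v=0.961538
Sum = 0.017853
NSP = 149556 * 0.017853
= 2670.0708


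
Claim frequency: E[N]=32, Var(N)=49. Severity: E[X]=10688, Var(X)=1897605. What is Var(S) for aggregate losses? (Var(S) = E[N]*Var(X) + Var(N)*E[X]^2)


Var(S) = E[N]*Var(X) + Var(N)*E[X]^2
= 32*1897605 + 49*10688^2
= 60723360 + 5597433856
= 5.6582e+09


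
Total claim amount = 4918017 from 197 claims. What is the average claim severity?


severity = total / number
= 4918017 / 197
= 24964.5533


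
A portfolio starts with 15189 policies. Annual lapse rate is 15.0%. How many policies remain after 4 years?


remaining = initial * (1 - lapse)^years
= 15189 * (1 - 0.15)^4
= 15189 * 0.522006
= 7928.7529


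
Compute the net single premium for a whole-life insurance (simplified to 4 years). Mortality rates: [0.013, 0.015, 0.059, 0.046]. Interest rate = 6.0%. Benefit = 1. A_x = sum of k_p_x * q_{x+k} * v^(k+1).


v = 0.943396
Year 0: k_p_x=1.0, q=0.013, term=0.012264
Year 1: k_p_x=0.987, q=0.015, term=0.013176
Year 2: k_p_x=0.972195, q=0.059, term=0.04816
Year 3: k_p_x=0.914835, q=0.046, term=0.033333
A_x = 0.1069


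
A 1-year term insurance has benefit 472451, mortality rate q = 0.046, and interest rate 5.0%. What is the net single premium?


NSP = benefit * q * v
v = 1/(1+i) = 0.952381
NSP = 472451 * 0.046 * 0.952381
= 20697.8533


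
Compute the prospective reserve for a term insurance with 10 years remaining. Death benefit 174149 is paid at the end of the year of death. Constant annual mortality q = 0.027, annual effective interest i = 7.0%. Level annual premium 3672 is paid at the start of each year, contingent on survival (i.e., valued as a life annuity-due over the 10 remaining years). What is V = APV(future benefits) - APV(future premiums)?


v = 1/(1+i) = 0.934579
APV(future benefits) per unit = sum_{k=0}^{9} k_p_x * q * v^(k+1) = 0.170733
APV(future benefits) = 174149 * 0.170733 = 29732.9944
Life annuity-due factor ä_{x:10} = sum_{k=0}^{9} k_p_x * v^k = 6.766089
APV(future premiums) = 3672 * 6.766089 = 24845.0772
V = 29732.9944 - 24845.0772
= 4887.9172


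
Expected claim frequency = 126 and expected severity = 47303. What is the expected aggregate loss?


E[S] = E[N] * E[X]
= 126 * 47303
= 5.9602e+06


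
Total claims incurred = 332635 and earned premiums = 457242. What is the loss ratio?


Loss ratio = claims / premiums
= 332635 / 457242
= 0.7275


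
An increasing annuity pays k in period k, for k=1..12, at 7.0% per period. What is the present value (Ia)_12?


(Ia)_n = sum_{k=1}^{n} k * v^k, v = 1/(1+i)
v = 0.934579
Sum computed term by term:
(Ia)_12 = 45.2933


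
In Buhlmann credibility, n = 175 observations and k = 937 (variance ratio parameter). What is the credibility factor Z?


Z = n / (n + k)
= 175 / (175 + 937)
= 175 / 1112
= 0.1574


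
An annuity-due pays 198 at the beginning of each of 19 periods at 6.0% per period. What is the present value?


PV_due = PMT * (1-(1+i)^(-n))/i * (1+i)
PV_immediate = 2209.3071
PV_due = 2209.3071 * 1.06
= 2341.8655


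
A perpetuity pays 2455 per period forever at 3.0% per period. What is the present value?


PV = PMT / i
= 2455 / 0.03
= 81833.3333


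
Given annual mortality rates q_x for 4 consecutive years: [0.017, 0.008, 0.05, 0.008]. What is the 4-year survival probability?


p_k = 1 - q_k for each year
Survival = product of (1 - q_k)
= 0.983 * 0.992 * 0.95 * 0.992
= 0.919


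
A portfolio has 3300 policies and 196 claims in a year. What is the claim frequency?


frequency = claims / policies
= 196 / 3300
= 0.0594


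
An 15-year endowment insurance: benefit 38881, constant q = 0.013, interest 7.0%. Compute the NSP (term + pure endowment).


Term component = 4275.9371
Pure endowment = 15_p_x * v^15 * benefit = 0.821783 * 0.362446 * 38881 = 11580.7864
NSP = 15856.7235


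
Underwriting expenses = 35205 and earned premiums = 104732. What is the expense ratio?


Expense ratio = expenses / premiums
= 35205 / 104732
= 0.3361


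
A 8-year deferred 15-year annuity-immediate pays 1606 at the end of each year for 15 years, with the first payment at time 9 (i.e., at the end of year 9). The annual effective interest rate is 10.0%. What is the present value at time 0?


PV at time 8 of the 15-year annuity-immediate:
a_n = 1606 * (1-(1+0.1)^(-15))/0.1 = 12215.3637
Discount back 8 years to time 0:
PV = 12215.3637 * (1+0.1)^(-8)
= 12215.3637 * 0.466507
= 5698.5573


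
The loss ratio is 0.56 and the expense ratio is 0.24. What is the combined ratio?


Combined ratio = loss ratio + expense ratio
= 0.56 + 0.24
= 0.8


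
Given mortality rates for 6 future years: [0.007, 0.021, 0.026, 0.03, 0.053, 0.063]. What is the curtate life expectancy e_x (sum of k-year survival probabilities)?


e_x = sum_{k=1}^{n} k_p_x
k_p_x values:
  1_p_x = 0.993
  2_p_x = 0.972147
  3_p_x = 0.946871
  4_p_x = 0.918465
  5_p_x = 0.869786
  6_p_x = 0.81499
e_x = 5.5153


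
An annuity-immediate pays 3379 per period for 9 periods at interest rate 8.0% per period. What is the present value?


PV = PMT * (1 - (1+i)^(-n)) / i
= 3379 * (1 - (1+0.08)^(-9)) / 0.08
= 3379 * (1 - 0.500249) / 0.08
= 3379 * 6.246888
= 21108.2343


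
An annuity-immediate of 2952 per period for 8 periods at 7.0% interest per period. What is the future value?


FV = PMT * ((1+i)^n - 1) / i
= 2952 * ((1.07)^8 - 1) / 0.07
= 2952 * (1.718186 - 1) / 0.07
= 30286.9372


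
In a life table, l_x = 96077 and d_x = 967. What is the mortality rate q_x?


q_x = d_x / l_x
= 967 / 96077
= 0.0101


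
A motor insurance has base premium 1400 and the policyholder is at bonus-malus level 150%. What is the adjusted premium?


adjusted = base * BM_level / 100
= 1400 * 150 / 100
= 1400 * 1.5
= 2100.0


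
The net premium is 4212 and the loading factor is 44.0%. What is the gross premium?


Gross = net * (1 + loading)
= 4212 * (1 + 0.44)
= 4212 * 1.44
= 6065.28


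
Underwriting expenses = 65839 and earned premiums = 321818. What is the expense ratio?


Expense ratio = expenses / premiums
= 65839 / 321818
= 0.2046


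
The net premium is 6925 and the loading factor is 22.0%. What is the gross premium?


Gross = net * (1 + loading)
= 6925 * (1 + 0.22)
= 6925 * 1.22
= 8448.5


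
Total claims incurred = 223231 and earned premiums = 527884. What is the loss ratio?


Loss ratio = claims / premiums
= 223231 / 527884
= 0.4229


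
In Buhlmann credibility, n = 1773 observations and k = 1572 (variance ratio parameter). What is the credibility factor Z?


Z = n / (n + k)
= 1773 / (1773 + 1572)
= 1773 / 3345
= 0.53


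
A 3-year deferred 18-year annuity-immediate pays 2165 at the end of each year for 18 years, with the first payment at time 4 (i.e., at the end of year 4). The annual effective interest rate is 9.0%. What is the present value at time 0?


PV at time 3 of the 18-year annuity-immediate:
a_n = 2165 * (1-(1+0.09)^(-18))/0.09 = 18955.9284
Discount back 3 years to time 0:
PV = 18955.9284 * (1+0.09)^(-3)
= 18955.9284 * 0.772183
= 14637.4547


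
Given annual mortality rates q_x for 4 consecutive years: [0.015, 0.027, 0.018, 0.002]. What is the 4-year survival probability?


p_k = 1 - q_k for each year
Survival = product of (1 - q_k)
= 0.985 * 0.973 * 0.982 * 0.998
= 0.9393


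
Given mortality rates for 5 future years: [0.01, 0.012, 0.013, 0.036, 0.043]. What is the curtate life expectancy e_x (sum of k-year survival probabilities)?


e_x = sum_{k=1}^{n} k_p_x
k_p_x values:
  1_p_x = 0.99
  2_p_x = 0.97812
  3_p_x = 0.965404
  4_p_x = 0.93065
  5_p_x = 0.890632
e_x = 4.7548


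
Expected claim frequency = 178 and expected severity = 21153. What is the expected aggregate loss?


E[S] = E[N] * E[X]
= 178 * 21153
= 3.7652e+06


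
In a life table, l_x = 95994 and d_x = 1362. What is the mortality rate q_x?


q_x = d_x / l_x
= 1362 / 95994
= 0.0142


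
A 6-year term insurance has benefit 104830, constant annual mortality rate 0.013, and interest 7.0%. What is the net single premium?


NSP = benefit * sum_{k=0}^{n-1} k_p_x * q * v^(k+1)
With constant q=0.013, v=0.934579
Sum = 0.06014
NSP = 104830 * 0.06014
= 6304.5011


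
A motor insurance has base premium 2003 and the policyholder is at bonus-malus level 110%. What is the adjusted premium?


adjusted = base * BM_level / 100
= 2003 * 110 / 100
= 2003 * 1.1
= 2203.3


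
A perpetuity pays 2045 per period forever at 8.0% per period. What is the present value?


PV = PMT / i
= 2045 / 0.08
= 25562.5


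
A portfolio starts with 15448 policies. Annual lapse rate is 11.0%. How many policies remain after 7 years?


remaining = initial * (1 - lapse)^years
= 15448 * (1 - 0.11)^7
= 15448 * 0.442313
= 6832.8566


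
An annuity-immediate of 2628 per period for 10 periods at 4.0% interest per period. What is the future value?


FV = PMT * ((1+i)^n - 1) / i
= 2628 * ((1.04)^10 - 1) / 0.04
= 2628 * (1.480244 - 1) / 0.04
= 31552.0495


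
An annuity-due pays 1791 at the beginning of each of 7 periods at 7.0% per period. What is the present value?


PV_due = PMT * (1-(1+i)^(-n))/i * (1+i)
PV_immediate = 9652.2173
PV_due = 9652.2173 * 1.07
= 10327.8725


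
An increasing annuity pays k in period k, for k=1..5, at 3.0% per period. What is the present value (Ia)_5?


(Ia)_n = sum_{k=1}^{n} k * v^k, v = 1/(1+i)
v = 0.970874
Sum computed term by term:
(Ia)_5 = 13.4685


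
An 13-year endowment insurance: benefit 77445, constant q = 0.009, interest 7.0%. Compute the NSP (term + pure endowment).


Term component = 5567.6517
Pure endowment = 13_p_x * v^13 * benefit = 0.889114 * 0.414964 * 77445 = 28573.3909
NSP = 34141.0426


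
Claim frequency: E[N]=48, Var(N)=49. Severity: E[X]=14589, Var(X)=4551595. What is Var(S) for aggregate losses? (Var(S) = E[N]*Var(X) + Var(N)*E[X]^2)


Var(S) = E[N]*Var(X) + Var(N)*E[X]^2
= 48*4551595 + 49*14589^2
= 218476560 + 10429107129
= 1.0648e+10


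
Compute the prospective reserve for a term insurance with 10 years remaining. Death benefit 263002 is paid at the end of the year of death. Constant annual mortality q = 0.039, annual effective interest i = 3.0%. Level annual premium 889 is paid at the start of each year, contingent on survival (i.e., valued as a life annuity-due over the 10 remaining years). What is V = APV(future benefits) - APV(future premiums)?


v = 1/(1+i) = 0.970874
APV(future benefits) per unit = sum_{k=0}^{9} k_p_x * q * v^(k+1) = 0.282679
APV(future benefits) = 263002 * 0.282679 = 74345.1975
Life annuity-due factor ä_{x:10} = sum_{k=0}^{9} k_p_x * v^k = 7.46563
APV(future premiums) = 889 * 7.46563 = 6636.9454
V = 74345.1975 - 6636.9454
= 67708.252


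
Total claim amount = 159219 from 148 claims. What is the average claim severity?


severity = total / number
= 159219 / 148
= 1075.8041


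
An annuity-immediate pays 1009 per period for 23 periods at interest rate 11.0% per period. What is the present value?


PV = PMT * (1 - (1+i)^(-n)) / i
= 1009 * (1 - (1+0.11)^(-23)) / 0.11
= 1009 * (1 - 0.090693) / 0.11
= 1009 * 8.266432
= 8340.8295


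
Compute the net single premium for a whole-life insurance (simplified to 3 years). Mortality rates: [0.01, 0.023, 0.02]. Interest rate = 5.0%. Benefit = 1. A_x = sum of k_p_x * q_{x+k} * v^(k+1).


v = 0.952381
Year 0: k_p_x=1.0, q=0.01, term=0.009524
Year 1: k_p_x=0.99, q=0.023, term=0.020653
Year 2: k_p_x=0.96723, q=0.02, term=0.016711
A_x = 0.0469


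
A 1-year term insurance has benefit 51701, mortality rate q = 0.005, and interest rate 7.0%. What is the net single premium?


NSP = benefit * q * v
v = 1/(1+i) = 0.934579
NSP = 51701 * 0.005 * 0.934579
= 241.5935


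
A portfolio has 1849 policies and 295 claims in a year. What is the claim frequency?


frequency = claims / policies
= 295 / 1849
= 0.1595


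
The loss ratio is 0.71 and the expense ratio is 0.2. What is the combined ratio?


Combined ratio = loss ratio + expense ratio
= 0.71 + 0.2
= 0.91


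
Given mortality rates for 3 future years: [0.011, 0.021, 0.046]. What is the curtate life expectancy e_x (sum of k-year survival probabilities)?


e_x = sum_{k=1}^{n} k_p_x
k_p_x values:
  1_p_x = 0.989
  2_p_x = 0.968231
  3_p_x = 0.923692
e_x = 2.8809


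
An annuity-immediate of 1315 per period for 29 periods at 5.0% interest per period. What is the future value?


FV = PMT * ((1+i)^n - 1) / i
= 1315 * ((1.05)^29 - 1) / 0.05
= 1315 * (4.116136 - 1) / 0.05
= 81954.3662


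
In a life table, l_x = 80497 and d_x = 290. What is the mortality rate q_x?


q_x = d_x / l_x
= 290 / 80497
= 0.0036


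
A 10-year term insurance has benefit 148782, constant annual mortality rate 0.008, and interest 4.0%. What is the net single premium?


NSP = benefit * sum_{k=0}^{n-1} k_p_x * q * v^(k+1)
With constant q=0.008, v=0.961538
Sum = 0.062763
NSP = 148782 * 0.062763
= 9337.9618


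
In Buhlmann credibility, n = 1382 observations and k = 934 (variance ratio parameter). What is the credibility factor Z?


Z = n / (n + k)
= 1382 / (1382 + 934)
= 1382 / 2316
= 0.5967


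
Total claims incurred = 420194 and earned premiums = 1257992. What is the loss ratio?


Loss ratio = claims / premiums
= 420194 / 1257992
= 0.334


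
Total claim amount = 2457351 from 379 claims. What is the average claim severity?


severity = total / number
= 2457351 / 379
= 6483.7757


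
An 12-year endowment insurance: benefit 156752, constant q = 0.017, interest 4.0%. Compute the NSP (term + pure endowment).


Term component = 22980.5901
Pure endowment = 12_p_x * v^12 * benefit = 0.814033 * 0.624597 * 156752 = 79699.4333
NSP = 102680.0233


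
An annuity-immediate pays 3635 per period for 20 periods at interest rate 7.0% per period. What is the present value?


PV = PMT * (1 - (1+i)^(-n)) / i
= 3635 * (1 - (1+0.07)^(-20)) / 0.07
= 3635 * (1 - 0.258419) / 0.07
= 3635 * 10.594014
= 38509.2418


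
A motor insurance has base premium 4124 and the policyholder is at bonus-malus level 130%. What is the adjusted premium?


adjusted = base * BM_level / 100
= 4124 * 130 / 100
= 4124 * 1.3
= 5361.2


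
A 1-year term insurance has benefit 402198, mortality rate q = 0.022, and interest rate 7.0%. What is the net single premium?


NSP = benefit * q * v
v = 1/(1+i) = 0.934579
NSP = 402198 * 0.022 * 0.934579
= 8269.4916


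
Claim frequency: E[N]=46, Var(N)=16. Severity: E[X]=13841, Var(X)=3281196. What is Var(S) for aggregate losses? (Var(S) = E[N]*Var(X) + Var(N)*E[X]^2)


Var(S) = E[N]*Var(X) + Var(N)*E[X]^2
= 46*3281196 + 16*13841^2
= 150935016 + 3065172496
= 3.2161e+09


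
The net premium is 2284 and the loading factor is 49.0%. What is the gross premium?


Gross = net * (1 + loading)
= 2284 * (1 + 0.49)
= 2284 * 1.49
= 3403.16


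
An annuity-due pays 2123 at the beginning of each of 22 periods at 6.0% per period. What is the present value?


PV_due = PMT * (1-(1+i)^(-n))/i * (1+i)
PV_immediate = 25564.278
PV_due = 25564.278 * 1.06
= 27098.1347


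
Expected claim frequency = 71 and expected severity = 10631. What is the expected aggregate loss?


E[S] = E[N] * E[X]
= 71 * 10631
= 754801


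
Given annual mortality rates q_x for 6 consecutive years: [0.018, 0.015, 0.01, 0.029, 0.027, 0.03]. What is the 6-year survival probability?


p_k = 1 - q_k for each year
Survival = product of (1 - q_k)
= 0.982 * 0.985 * 0.99 * 0.971 * 0.973 * 0.97
= 0.8776


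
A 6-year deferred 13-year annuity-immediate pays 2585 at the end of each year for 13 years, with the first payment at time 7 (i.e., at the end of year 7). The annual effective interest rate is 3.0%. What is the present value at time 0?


PV at time 6 of the 13-year annuity-immediate:
a_n = 2585 * (1-(1+0.03)^(-13))/0.03 = 27491.3595
Discount back 6 years to time 0:
PV = 27491.3595 * (1+0.03)^(-6)
= 27491.3595 * 0.837484
= 23023.5808


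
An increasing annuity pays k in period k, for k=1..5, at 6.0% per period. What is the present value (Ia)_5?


(Ia)_n = sum_{k=1}^{n} k * v^k, v = 1/(1+i)
v = 0.943396
Sum computed term by term:
(Ia)_5 = 12.1469


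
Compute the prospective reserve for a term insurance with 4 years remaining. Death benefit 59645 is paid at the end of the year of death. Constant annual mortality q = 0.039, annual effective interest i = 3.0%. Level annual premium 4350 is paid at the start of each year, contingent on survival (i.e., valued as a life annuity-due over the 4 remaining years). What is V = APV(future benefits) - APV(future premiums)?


v = 1/(1+i) = 0.970874
APV(future benefits) per unit = sum_{k=0}^{3} k_p_x * q * v^(k+1) = 0.136905
APV(future benefits) = 59645 * 0.136905 = 8165.7264
Life annuity-due factor ä_{x:4} = sum_{k=0}^{3} k_p_x * v^k = 3.615708
APV(future premiums) = 4350 * 3.615708 = 15728.3316
V = 8165.7264 - 15728.3316
= -7562.6052


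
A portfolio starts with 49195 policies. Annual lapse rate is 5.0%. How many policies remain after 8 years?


remaining = initial * (1 - lapse)^years
= 49195 * (1 - 0.05)^8
= 49195 * 0.66342
= 32636.9681


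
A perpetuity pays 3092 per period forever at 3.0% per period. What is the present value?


PV = PMT / i
= 3092 / 0.03
= 103066.6667


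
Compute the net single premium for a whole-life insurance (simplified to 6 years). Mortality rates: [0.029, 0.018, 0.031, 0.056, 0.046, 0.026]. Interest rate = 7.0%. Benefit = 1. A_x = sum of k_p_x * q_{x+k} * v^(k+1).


v = 0.934579
Year 0: k_p_x=1.0, q=0.029, term=0.027103
Year 1: k_p_x=0.971, q=0.018, term=0.015266
Year 2: k_p_x=0.953522, q=0.031, term=0.024129
Year 3: k_p_x=0.923963, q=0.056, term=0.039474
Year 4: k_p_x=0.872221, q=0.046, term=0.028607
Year 5: k_p_x=0.832099, q=0.026, term=0.014416
A_x = 0.149


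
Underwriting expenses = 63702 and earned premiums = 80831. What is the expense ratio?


Expense ratio = expenses / premiums
= 63702 / 80831
= 0.7881


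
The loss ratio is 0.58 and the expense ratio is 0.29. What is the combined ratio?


Combined ratio = loss ratio + expense ratio
= 0.58 + 0.29
= 0.87


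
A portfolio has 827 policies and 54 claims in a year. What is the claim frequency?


frequency = claims / policies
= 54 / 827
= 0.0653


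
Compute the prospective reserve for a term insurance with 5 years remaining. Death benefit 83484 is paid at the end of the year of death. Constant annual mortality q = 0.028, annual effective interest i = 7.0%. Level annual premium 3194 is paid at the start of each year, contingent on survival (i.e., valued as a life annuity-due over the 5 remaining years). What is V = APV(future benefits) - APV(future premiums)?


v = 1/(1+i) = 0.934579
APV(future benefits) per unit = sum_{k=0}^{4} k_p_x * q * v^(k+1) = 0.10897
APV(future benefits) = 83484 * 0.10897 = 9097.2851
Life annuity-due factor ä_{x:5} = sum_{k=0}^{4} k_p_x * v^k = 4.164226
APV(future premiums) = 3194 * 4.164226 = 13300.5382
V = 9097.2851 - 13300.5382
= -4203.2531


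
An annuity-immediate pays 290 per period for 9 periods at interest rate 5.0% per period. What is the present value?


PV = PMT * (1 - (1+i)^(-n)) / i
= 290 * (1 - (1+0.05)^(-9)) / 0.05
= 290 * (1 - 0.644609) / 0.05
= 290 * 7.107822
= 2061.2683


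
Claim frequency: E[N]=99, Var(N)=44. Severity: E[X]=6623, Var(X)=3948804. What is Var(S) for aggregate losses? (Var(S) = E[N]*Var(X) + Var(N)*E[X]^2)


Var(S) = E[N]*Var(X) + Var(N)*E[X]^2
= 99*3948804 + 44*6623^2
= 390931596 + 1930021676
= 2.3210e+09


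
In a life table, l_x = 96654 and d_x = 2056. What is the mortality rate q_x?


q_x = d_x / l_x
= 2056 / 96654
= 0.0213


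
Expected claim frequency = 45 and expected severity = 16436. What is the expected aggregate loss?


E[S] = E[N] * E[X]
= 45 * 16436
= 739620


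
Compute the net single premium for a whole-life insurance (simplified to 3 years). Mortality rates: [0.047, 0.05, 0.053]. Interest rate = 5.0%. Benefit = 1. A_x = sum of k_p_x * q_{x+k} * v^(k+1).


v = 0.952381
Year 0: k_p_x=1.0, q=0.047, term=0.044762
Year 1: k_p_x=0.953, q=0.05, term=0.04322
Year 2: k_p_x=0.90535, q=0.053, term=0.04145
A_x = 0.1294


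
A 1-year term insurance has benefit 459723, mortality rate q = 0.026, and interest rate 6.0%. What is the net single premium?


NSP = benefit * q * v
v = 1/(1+i) = 0.943396
NSP = 459723 * 0.026 * 0.943396
= 11276.2245


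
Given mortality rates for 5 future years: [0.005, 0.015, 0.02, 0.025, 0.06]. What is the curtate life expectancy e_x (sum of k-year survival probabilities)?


e_x = sum_{k=1}^{n} k_p_x
k_p_x values:
  1_p_x = 0.995
  2_p_x = 0.980075
  3_p_x = 0.960473
  4_p_x = 0.936462
  5_p_x = 0.880274
e_x = 4.7523


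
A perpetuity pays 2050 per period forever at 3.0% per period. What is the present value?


PV = PMT / i
= 2050 / 0.03
= 68333.3333


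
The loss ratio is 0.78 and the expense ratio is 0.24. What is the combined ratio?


Combined ratio = loss ratio + expense ratio
= 0.78 + 0.24
= 1.02


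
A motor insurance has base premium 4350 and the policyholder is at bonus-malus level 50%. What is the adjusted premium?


adjusted = base * BM_level / 100
= 4350 * 50 / 100
= 4350 * 0.5
= 2175.0


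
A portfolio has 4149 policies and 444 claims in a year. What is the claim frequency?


frequency = claims / policies
= 444 / 4149
= 0.107


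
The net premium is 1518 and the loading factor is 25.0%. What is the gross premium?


Gross = net * (1 + loading)
= 1518 * (1 + 0.25)
= 1518 * 1.25
= 1897.5


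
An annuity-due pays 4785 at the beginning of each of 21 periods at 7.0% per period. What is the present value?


PV_due = PMT * (1-(1+i)^(-n))/i * (1+i)
PV_immediate = 51847.9983
PV_due = 51847.9983 * 1.07
= 55477.3582


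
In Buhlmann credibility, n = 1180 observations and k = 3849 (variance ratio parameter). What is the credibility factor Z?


Z = n / (n + k)
= 1180 / (1180 + 3849)
= 1180 / 5029
= 0.2346


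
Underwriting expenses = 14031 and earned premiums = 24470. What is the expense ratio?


Expense ratio = expenses / premiums
= 14031 / 24470
= 0.5734


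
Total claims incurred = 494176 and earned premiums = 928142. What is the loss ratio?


Loss ratio = claims / premiums
= 494176 / 928142
= 0.5324


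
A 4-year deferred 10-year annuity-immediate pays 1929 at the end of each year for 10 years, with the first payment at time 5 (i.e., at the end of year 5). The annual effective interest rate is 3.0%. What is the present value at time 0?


PV at time 4 of the 10-year annuity-immediate:
a_n = 1929 * (1-(1+0.03)^(-10))/0.03 = 16454.7613
Discount back 4 years to time 0:
PV = 16454.7613 * (1+0.03)^(-4)
= 16454.7613 * 0.888487
= 14619.8423


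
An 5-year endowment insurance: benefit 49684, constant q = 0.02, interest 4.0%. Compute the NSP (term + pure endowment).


Term component = 4256.9747
Pure endowment = 5_p_x * v^5 * benefit = 0.903921 * 0.821927 * 49684 = 36913.0758
NSP = 41170.0506


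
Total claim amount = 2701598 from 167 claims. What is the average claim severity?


severity = total / number
= 2701598 / 167
= 16177.2335


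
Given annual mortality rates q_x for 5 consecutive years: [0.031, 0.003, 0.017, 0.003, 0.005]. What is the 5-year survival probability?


p_k = 1 - q_k for each year
Survival = product of (1 - q_k)
= 0.969 * 0.997 * 0.983 * 0.997 * 0.995
= 0.9421


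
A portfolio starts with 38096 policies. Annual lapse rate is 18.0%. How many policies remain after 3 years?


remaining = initial * (1 - lapse)^years
= 38096 * (1 - 0.18)^3
= 38096 * 0.551368
= 21004.9153


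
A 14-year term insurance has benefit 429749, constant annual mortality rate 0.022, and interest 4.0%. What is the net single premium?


NSP = benefit * sum_{k=0}^{n-1} k_p_x * q * v^(k+1)
With constant q=0.022, v=0.961538
Sum = 0.204764
NSP = 429749 * 0.204764
= 87997.0208


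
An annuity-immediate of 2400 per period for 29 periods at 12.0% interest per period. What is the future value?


FV = PMT * ((1+i)^n - 1) / i
= 2400 * ((1.12)^29 - 1) / 0.12
= 2400 * (26.74993 - 1) / 0.12
= 514998.6093


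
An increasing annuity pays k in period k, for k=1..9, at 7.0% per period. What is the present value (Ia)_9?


(Ia)_n = sum_{k=1}^{n} k * v^k, v = 1/(1+i)
v = 0.934579
Sum computed term by term:
(Ia)_9 = 29.6556


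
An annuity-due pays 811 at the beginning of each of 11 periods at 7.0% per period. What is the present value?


PV_due = PMT * (1-(1+i)^(-n))/i * (1+i)
PV_immediate = 6081.4249
PV_due = 6081.4249 * 1.07
= 6507.1246


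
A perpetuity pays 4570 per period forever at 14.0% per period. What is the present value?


PV = PMT / i
= 4570 / 0.14
= 32642.8571


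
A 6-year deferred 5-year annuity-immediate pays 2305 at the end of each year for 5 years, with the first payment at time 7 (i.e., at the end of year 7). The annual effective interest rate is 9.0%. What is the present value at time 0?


PV at time 6 of the 5-year annuity-immediate:
a_n = 2305 * (1-(1+0.09)^(-5))/0.09 = 8965.6462
Discount back 6 years to time 0:
PV = 8965.6462 * (1+0.09)^(-6)
= 8965.6462 * 0.596267
= 5345.9219


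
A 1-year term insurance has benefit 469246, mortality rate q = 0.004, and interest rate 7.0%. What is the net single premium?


NSP = benefit * q * v
v = 1/(1+i) = 0.934579
NSP = 469246 * 0.004 * 0.934579
= 1754.1907


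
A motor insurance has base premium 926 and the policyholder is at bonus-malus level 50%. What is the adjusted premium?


adjusted = base * BM_level / 100
= 926 * 50 / 100
= 926 * 0.5
= 463.0


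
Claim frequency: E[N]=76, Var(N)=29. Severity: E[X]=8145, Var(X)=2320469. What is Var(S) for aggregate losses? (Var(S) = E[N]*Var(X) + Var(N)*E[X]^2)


Var(S) = E[N]*Var(X) + Var(N)*E[X]^2
= 76*2320469 + 29*8145^2
= 176355644 + 1923889725
= 2.1002e+09


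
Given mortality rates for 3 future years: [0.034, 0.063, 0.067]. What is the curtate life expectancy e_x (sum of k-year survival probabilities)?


e_x = sum_{k=1}^{n} k_p_x
k_p_x values:
  1_p_x = 0.966
  2_p_x = 0.905142
  3_p_x = 0.844497
e_x = 2.7156


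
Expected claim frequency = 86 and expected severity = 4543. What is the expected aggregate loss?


E[S] = E[N] * E[X]
= 86 * 4543
= 390698


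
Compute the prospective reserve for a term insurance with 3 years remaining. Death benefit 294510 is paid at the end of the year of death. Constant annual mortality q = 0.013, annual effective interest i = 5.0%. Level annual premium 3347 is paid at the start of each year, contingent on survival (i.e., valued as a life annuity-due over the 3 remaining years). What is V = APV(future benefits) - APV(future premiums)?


v = 1/(1+i) = 0.952381
APV(future benefits) per unit = sum_{k=0}^{2} k_p_x * q * v^(k+1) = 0.034959
APV(future benefits) = 294510 * 0.034959 = 10295.733
Life annuity-due factor ä_{x:3} = sum_{k=0}^{2} k_p_x * v^k = 2.8236
APV(future premiums) = 3347 * 2.8236 = 9450.5892
V = 10295.733 - 9450.5892
= 845.1438


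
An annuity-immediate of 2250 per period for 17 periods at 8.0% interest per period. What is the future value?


FV = PMT * ((1+i)^n - 1) / i
= 2250 * ((1.08)^17 - 1) / 0.08
= 2250 * (3.700018 - 1) / 0.08
= 75938.0078


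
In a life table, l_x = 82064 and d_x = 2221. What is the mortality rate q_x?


q_x = d_x / l_x
= 2221 / 82064
= 0.0271


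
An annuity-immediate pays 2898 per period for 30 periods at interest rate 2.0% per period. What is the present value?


PV = PMT * (1 - (1+i)^(-n)) / i
= 2898 * (1 - (1+0.02)^(-30)) / 0.02
= 2898 * (1 - 0.552071) / 0.02
= 2898 * 22.396456
= 64904.9282


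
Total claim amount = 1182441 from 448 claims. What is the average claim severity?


severity = total / number
= 1182441 / 448
= 2639.3772


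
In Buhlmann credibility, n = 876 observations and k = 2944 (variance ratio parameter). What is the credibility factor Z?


Z = n / (n + k)
= 876 / (876 + 2944)
= 876 / 3820
= 0.2293


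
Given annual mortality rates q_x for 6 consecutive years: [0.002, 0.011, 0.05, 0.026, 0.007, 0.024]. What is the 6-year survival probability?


p_k = 1 - q_k for each year
Survival = product of (1 - q_k)
= 0.998 * 0.989 * 0.95 * 0.974 * 0.993 * 0.976
= 0.8851


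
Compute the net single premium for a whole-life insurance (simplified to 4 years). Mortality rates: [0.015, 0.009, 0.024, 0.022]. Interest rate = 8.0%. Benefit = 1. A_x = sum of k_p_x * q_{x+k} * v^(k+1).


v = 0.925926
Year 0: k_p_x=1.0, q=0.015, term=0.013889
Year 1: k_p_x=0.985, q=0.009, term=0.0076
Year 2: k_p_x=0.976135, q=0.024, term=0.018597
Year 3: k_p_x=0.952708, q=0.022, term=0.015406
A_x = 0.0555


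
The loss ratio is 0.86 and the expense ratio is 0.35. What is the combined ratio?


Combined ratio = loss ratio + expense ratio
= 0.86 + 0.35
= 1.21


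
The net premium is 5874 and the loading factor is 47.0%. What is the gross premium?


Gross = net * (1 + loading)
= 5874 * (1 + 0.47)
= 5874 * 1.47
= 8634.78


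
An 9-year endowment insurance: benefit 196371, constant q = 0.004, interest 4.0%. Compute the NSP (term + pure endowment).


Term component = 5753.7676
Pure endowment = 9_p_x * v^9 * benefit = 0.964571 * 0.702587 * 196371 = 133079.5562
NSP = 138833.3238


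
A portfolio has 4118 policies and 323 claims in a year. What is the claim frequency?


frequency = claims / policies
= 323 / 4118
= 0.0784


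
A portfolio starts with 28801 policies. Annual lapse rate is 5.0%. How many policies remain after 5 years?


remaining = initial * (1 - lapse)^years
= 28801 * (1 - 0.05)^5
= 28801 * 0.773781
= 22285.6648


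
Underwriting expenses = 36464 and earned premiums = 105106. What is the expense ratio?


Expense ratio = expenses / premiums
= 36464 / 105106
= 0.3469


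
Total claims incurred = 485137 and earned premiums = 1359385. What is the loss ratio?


Loss ratio = claims / premiums
= 485137 / 1359385
= 0.3569


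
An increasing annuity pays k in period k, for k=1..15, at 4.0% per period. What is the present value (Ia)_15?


(Ia)_n = sum_{k=1}^{n} k * v^k, v = 1/(1+i)
v = 0.961538
Sum computed term by term:
(Ia)_15 = 80.8539


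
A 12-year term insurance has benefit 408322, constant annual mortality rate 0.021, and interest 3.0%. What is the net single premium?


NSP = benefit * sum_{k=0}^{n-1} k_p_x * q * v^(k+1)
With constant q=0.021, v=0.970874
Sum = 0.187895
NSP = 408322 * 0.187895
= 76721.7895


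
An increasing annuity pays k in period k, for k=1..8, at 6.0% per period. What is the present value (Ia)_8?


(Ia)_n = sum_{k=1}^{n} k * v^k, v = 1/(1+i)
v = 0.943396
Sum computed term by term:
(Ia)_8 = 26.0514


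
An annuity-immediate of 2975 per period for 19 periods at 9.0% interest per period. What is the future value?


FV = PMT * ((1+i)^n - 1) / i
= 2975 * ((1.09)^19 - 1) / 0.09
= 2975 * (5.141661 - 1) / 0.09
= 136904.9137


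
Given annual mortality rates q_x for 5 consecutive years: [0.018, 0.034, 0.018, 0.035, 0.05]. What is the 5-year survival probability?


p_k = 1 - q_k for each year
Survival = product of (1 - q_k)
= 0.982 * 0.966 * 0.982 * 0.965 * 0.95
= 0.854


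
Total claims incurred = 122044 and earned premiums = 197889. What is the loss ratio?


Loss ratio = claims / premiums
= 122044 / 197889
= 0.6167


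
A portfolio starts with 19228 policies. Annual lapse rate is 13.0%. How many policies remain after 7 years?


remaining = initial * (1 - lapse)^years
= 19228 * (1 - 0.13)^7
= 19228 * 0.377255
= 7253.8552


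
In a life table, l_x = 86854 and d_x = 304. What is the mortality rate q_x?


q_x = d_x / l_x
= 304 / 86854
= 0.0035


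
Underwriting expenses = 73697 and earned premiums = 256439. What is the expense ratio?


Expense ratio = expenses / premiums
= 73697 / 256439
= 0.2874


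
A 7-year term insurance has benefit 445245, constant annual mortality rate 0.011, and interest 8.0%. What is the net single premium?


NSP = benefit * sum_{k=0}^{n-1} k_p_x * q * v^(k+1)
With constant q=0.011, v=0.925926
Sum = 0.055602
NSP = 445245 * 0.055602
= 24756.6427


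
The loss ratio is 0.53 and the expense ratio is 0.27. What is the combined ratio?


Combined ratio = loss ratio + expense ratio
= 0.53 + 0.27
= 0.8


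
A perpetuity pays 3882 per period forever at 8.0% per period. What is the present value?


PV = PMT / i
= 3882 / 0.08
= 48525.0


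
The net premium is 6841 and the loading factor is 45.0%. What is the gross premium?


Gross = net * (1 + loading)
= 6841 * (1 + 0.45)
= 6841 * 1.45
= 9919.45


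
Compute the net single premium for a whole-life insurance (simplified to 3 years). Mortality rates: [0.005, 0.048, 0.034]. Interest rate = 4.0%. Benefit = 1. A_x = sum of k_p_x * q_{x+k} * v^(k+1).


v = 0.961538
Year 0: k_p_x=1.0, q=0.005, term=0.004808
Year 1: k_p_x=0.995, q=0.048, term=0.044157
Year 2: k_p_x=0.94724, q=0.034, term=0.028631
A_x = 0.0776


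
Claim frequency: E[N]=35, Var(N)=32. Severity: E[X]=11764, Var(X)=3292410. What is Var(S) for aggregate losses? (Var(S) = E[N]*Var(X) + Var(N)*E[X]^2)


Var(S) = E[N]*Var(X) + Var(N)*E[X]^2
= 35*3292410 + 32*11764^2
= 115234350 + 4428534272
= 4.5438e+09


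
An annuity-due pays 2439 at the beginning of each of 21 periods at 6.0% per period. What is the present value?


PV_due = PMT * (1-(1+i)^(-n))/i * (1+i)
PV_immediate = 28692.5829
PV_due = 28692.5829 * 1.06
= 30414.1379


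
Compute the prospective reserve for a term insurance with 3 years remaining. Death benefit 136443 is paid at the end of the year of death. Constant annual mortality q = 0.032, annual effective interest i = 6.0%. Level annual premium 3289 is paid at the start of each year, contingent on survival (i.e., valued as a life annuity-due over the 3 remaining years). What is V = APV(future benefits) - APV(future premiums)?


v = 1/(1+i) = 0.943396
APV(future benefits) per unit = sum_{k=0}^{2} k_p_x * q * v^(k+1) = 0.082933
APV(future benefits) = 136443 * 0.082933 = 11315.6271
Life annuity-due factor ä_{x:3} = sum_{k=0}^{2} k_p_x * v^k = 2.747156
APV(future premiums) = 3289 * 2.747156 = 9035.3947
V = 11315.6271 - 9035.3947
= 2280.2324


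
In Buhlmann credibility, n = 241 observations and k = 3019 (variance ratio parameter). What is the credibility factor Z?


Z = n / (n + k)
= 241 / (241 + 3019)
= 241 / 3260
= 0.0739


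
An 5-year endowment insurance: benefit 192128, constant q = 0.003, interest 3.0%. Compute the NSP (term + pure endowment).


Term component = 2624.3453
Pure endowment = 5_p_x * v^5 * benefit = 0.98509 * 0.862609 * 192128 = 163260.2022
NSP = 165884.5474


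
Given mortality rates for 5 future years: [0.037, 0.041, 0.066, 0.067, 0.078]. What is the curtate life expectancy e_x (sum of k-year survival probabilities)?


e_x = sum_{k=1}^{n} k_p_x
k_p_x values:
  1_p_x = 0.963
  2_p_x = 0.923517
  3_p_x = 0.862565
  4_p_x = 0.804773
  5_p_x = 0.742001
e_x = 4.2959


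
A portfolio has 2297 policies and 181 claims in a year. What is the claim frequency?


frequency = claims / policies
= 181 / 2297
= 0.0788


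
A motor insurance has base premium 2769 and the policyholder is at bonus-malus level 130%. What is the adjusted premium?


adjusted = base * BM_level / 100
= 2769 * 130 / 100
= 2769 * 1.3
= 3599.7


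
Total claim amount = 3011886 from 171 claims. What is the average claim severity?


severity = total / number
= 3011886 / 171
= 17613.3684


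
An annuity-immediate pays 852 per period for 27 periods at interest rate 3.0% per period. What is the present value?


PV = PMT * (1 - (1+i)^(-n)) / i
= 852 * (1 - (1+0.03)^(-27)) / 0.03
= 852 * (1 - 0.450189) / 0.03
= 852 * 18.327031
= 15614.6308


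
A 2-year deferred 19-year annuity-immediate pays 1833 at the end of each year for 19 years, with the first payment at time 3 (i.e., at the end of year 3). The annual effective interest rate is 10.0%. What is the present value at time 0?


PV at time 2 of the 19-year annuity-immediate:
a_n = 1833 * (1-(1+0.1)^(-19))/0.1 = 15332.8985
Discount back 2 years to time 0:
PV = 15332.8985 * (1+0.1)^(-2)
= 15332.8985 * 0.826446
= 12671.817


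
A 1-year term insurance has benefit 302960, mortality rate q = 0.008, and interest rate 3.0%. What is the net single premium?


NSP = benefit * q * v
v = 1/(1+i) = 0.970874
NSP = 302960 * 0.008 * 0.970874
= 2353.0874


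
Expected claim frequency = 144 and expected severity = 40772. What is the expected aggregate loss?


E[S] = E[N] * E[X]
= 144 * 40772
= 5.8712e+06


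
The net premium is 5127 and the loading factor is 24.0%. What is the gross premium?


Gross = net * (1 + loading)
= 5127 * (1 + 0.24)
= 5127 * 1.24
= 6357.48


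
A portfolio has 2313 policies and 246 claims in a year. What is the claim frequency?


frequency = claims / policies
= 246 / 2313
= 0.1064


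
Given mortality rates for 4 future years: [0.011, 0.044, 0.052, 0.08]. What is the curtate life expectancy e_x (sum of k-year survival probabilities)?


e_x = sum_{k=1}^{n} k_p_x
k_p_x values:
  1_p_x = 0.989
  2_p_x = 0.945484
  3_p_x = 0.896319
  4_p_x = 0.824613
e_x = 3.6554


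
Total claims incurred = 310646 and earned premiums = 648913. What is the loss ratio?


Loss ratio = claims / premiums
= 310646 / 648913
= 0.4787


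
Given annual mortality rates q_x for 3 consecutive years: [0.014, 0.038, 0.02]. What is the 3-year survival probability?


p_k = 1 - q_k for each year
Survival = product of (1 - q_k)
= 0.986 * 0.962 * 0.98
= 0.9296


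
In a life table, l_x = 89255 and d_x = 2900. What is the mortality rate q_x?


q_x = d_x / l_x
= 2900 / 89255
= 0.0325


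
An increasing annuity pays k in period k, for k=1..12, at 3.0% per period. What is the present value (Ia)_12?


(Ia)_n = sum_{k=1}^{n} k * v^k, v = 1/(1+i)
v = 0.970874
Sum computed term by term:
(Ia)_12 = 61.2022


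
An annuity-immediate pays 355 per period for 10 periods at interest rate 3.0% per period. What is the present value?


PV = PMT * (1 - (1+i)^(-n)) / i
= 355 * (1 - (1+0.03)^(-10)) / 0.03
= 355 * (1 - 0.744094) / 0.03
= 355 * 8.530203
= 3028.222


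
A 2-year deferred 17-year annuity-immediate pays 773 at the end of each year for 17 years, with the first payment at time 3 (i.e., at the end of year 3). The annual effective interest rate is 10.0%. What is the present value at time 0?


PV at time 2 of the 17-year annuity-immediate:
a_n = 773 * (1-(1+0.1)^(-17))/0.1 = 6200.6607
Discount back 2 years to time 0:
PV = 6200.6607 * (1+0.1)^(-2)
= 6200.6607 * 0.826446
= 5124.513


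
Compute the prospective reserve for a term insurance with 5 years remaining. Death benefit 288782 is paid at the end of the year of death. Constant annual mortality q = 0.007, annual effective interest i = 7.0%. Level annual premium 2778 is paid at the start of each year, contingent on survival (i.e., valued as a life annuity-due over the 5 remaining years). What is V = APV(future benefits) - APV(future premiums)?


v = 1/(1+i) = 0.934579
APV(future benefits) per unit = sum_{k=0}^{4} k_p_x * q * v^(k+1) = 0.028329
APV(future benefits) = 288782 * 0.028329 = 8180.9686
Life annuity-due factor ä_{x:5} = sum_{k=0}^{4} k_p_x * v^k = 4.330323
APV(future premiums) = 2778 * 4.330323 = 12029.6387
V = 8180.9686 - 12029.6387
= -3848.6701


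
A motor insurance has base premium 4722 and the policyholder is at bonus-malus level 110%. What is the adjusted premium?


adjusted = base * BM_level / 100
= 4722 * 110 / 100
= 4722 * 1.1
= 5194.2


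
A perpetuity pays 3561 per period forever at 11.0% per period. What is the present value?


PV = PMT / i
= 3561 / 0.11
= 32372.7273
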